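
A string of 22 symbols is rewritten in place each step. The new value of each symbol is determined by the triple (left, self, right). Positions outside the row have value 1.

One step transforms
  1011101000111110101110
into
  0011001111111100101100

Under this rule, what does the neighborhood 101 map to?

0

At position 1 the neighborhood is 101; the next row has 0 there.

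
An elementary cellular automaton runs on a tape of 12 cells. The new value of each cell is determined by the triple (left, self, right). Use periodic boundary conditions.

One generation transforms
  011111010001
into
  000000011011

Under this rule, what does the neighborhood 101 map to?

At position 0 the neighborhood is 101; the next row has 0 there.

0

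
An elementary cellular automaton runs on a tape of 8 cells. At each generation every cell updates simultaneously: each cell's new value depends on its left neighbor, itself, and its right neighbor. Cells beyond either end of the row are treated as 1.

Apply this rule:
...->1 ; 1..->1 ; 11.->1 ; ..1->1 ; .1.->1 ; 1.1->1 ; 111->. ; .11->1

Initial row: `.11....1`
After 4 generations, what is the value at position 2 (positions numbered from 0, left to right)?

.

11111111
........
11111111  (repeats generation 1; period 2)
generation 4: ........
position 2 holds .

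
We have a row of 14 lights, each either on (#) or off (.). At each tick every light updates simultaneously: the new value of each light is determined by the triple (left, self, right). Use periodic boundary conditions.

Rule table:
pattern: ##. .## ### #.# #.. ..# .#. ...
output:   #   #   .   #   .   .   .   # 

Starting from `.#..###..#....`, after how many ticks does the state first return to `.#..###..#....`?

tick 1: ....#.#....###
tick 2: .##..#..##.#.#
tick 3: ###.....###.#.
tick 4: #.#.###.#.##.#
tick 5: ##.##.##.#####
tick 6: .#########....
tick 7: .#.......#.###
tick 8: #..#####..##.#
tick 9: #..#...#..####
tick 10: #....#....#...
tick 11: ..##...##...#.
tick 12: #.##.#.##.#...
tick 13: .####.####..#.
tick 14: .#..###..#....

14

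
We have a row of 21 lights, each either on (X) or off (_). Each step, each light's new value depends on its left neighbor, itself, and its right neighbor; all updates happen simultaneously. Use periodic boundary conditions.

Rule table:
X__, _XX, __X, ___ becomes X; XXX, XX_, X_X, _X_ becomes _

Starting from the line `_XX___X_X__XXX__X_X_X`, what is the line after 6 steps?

XXX__X__XXXX__XXX_XXX

_X_XXX___XXX__XX_____
X__X__XXXX__XXX_XXXXX
_XX_XXX___XXX___X____
XX__X__XXXX__XXX_XXXX
__XX_XXX___XXX___X___
XXX__X__XXXX__XXX_XXX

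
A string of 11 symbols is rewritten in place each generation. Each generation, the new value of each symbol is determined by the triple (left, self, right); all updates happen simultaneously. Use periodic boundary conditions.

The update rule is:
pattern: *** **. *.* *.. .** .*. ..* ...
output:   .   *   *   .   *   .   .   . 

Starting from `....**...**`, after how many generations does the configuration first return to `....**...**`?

....**...**

1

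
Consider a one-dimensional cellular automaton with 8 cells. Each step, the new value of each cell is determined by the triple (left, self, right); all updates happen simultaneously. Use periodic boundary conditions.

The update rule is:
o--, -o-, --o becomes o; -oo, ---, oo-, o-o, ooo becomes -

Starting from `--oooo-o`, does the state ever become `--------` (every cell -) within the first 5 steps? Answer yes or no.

step 1: oo-----o
step 2: --o---o-
step 3: -ooo-ooo
step 4: --------
all cells are - at step 4

yes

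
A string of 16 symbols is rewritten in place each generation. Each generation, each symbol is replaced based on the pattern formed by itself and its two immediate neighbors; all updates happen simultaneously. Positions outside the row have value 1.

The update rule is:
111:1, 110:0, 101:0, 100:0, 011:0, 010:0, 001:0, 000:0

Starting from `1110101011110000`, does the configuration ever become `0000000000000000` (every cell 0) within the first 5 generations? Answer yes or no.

yes

1100000001100000
1000000000000000
0000000000000000
all cells are 0 at generation 3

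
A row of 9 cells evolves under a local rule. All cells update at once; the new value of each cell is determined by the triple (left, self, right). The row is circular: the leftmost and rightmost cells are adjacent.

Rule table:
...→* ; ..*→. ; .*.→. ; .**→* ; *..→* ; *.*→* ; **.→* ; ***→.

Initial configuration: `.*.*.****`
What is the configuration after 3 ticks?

tick 1: *.*.**..*
tick 2: **.****.*
tick 3: .***..***

.***..***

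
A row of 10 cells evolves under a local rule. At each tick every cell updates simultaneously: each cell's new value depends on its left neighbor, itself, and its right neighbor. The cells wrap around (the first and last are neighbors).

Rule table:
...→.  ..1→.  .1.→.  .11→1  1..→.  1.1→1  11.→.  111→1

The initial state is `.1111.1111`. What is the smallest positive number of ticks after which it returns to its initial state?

tick 1: 1111.1111.
tick 2: 111.1111.1
tick 3: 11.1111.11
tick 4: 1.1111.111
tick 5: .1111.1111

5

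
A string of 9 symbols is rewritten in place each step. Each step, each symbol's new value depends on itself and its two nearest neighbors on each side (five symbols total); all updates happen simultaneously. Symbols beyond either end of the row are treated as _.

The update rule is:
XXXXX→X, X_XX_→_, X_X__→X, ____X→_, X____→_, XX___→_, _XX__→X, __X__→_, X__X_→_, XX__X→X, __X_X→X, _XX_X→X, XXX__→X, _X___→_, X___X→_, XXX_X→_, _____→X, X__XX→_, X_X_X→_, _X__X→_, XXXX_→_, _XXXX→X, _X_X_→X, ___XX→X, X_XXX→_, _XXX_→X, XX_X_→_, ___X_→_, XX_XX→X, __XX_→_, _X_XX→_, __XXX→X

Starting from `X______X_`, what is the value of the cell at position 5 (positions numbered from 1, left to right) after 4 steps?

X

___XX____
X_X_X__XX
XX_XX___X
_XX_X____
position 5 holds X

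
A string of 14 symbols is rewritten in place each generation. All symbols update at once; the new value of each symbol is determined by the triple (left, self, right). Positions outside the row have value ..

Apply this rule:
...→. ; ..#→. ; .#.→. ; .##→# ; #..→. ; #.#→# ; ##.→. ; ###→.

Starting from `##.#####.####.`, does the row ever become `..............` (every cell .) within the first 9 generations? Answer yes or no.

#.##....##....
.##.....#.....
.#............
..............
all cells are . at generation 4

yes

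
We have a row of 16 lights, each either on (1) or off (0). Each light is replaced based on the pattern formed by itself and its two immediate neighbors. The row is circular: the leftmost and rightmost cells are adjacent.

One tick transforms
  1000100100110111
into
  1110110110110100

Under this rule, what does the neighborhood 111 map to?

At position 14 the neighborhood is 111; the next row has 0 there.

0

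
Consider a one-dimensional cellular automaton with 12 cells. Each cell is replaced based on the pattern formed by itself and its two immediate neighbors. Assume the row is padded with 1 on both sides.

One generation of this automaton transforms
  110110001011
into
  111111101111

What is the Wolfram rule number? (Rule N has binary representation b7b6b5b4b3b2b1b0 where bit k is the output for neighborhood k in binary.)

253

position 0: 111 → 1  (bit 7 = 1)
position 1: 110 → 1  (bit 6 = 1)
position 2: 101 → 1  (bit 5 = 1)
position 5: 100 → 1  (bit 4 = 1)
position 3: 011 → 1  (bit 3 = 1)
position 8: 010 → 1  (bit 2 = 1)
position 7: 001 → 0  (bit 1 = 0)
position 6: 000 → 1  (bit 0 = 1)
bits b7..b0 = 11111101 = 253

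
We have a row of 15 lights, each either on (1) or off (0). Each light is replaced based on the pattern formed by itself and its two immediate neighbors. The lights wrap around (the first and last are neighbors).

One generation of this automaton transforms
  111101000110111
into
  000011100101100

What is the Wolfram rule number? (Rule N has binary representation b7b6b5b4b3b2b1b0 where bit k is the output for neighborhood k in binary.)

60

position 0: 111 → 0  (bit 7 = 0)
position 3: 110 → 0  (bit 6 = 0)
position 4: 101 → 1  (bit 5 = 1)
position 6: 100 → 1  (bit 4 = 1)
position 9: 011 → 1  (bit 3 = 1)
position 5: 010 → 1  (bit 2 = 1)
position 8: 001 → 0  (bit 1 = 0)
position 7: 000 → 0  (bit 0 = 0)
bits b7..b0 = 00111100 = 60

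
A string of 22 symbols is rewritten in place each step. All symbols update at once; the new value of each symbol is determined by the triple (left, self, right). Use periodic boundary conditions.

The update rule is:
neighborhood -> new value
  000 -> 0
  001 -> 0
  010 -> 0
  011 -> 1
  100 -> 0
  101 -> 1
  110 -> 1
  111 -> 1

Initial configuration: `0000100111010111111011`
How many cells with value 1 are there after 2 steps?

15

0000000111101111111111
0000000111111111111111
count of 1: 15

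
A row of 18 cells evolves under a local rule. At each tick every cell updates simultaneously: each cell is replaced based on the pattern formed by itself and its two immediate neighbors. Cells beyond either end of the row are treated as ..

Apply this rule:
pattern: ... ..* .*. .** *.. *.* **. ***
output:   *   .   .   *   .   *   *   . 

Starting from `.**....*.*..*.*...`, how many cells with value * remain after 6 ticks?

12

tick 1: .**.**..*....*..**
tick 2: .*****....**....**
tick 3: .*...*.**.**.**.**
tick 4: ...*..************
tick 5: **....*..........*
tick 6: **.**...********..
count of *: 12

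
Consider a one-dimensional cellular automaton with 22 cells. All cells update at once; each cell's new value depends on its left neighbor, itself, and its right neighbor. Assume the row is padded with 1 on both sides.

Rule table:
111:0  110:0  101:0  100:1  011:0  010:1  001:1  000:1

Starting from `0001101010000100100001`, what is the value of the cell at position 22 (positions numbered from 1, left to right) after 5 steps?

1110001011111111111110
0001111000000000000000
1110000111111111111111
0001111000000000000000  (repeats step 2; period 2)
step 5: 1110000111111111111111
position 22 holds 1

1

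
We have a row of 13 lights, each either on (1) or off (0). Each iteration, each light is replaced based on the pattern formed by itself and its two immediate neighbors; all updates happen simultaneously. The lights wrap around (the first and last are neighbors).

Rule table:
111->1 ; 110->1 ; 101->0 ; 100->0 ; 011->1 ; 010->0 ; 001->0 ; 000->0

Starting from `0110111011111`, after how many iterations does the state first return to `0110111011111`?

1

0110111011111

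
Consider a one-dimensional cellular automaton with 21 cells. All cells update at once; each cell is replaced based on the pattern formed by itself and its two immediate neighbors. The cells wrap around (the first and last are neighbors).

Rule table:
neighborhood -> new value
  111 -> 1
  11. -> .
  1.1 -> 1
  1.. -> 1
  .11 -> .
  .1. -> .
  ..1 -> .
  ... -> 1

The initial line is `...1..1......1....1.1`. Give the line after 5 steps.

..1..1..1..1.1.1..1.1

11..1..11111..111..1.
..1..1..111.1..1.1..1
1..1..1..1.1.1..1.1..
.1..1..1..1.1.1..1.1.
..1..1..1..1.1.1..1.1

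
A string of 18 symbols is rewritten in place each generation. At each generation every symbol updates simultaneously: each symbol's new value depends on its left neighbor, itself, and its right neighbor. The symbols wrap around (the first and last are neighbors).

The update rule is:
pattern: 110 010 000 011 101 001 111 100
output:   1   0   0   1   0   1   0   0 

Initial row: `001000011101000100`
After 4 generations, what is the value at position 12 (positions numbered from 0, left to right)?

010000110100001000
100001110000010000
000011010000100001
000111000001000010
position 12 holds 0

0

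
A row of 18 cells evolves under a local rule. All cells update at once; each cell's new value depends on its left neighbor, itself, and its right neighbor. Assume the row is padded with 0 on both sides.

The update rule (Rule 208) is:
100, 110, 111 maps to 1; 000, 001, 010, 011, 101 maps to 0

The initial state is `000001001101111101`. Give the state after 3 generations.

generation 1: 000000100100111100
generation 2: 000000010010011110
generation 3: 000000001001001111

000000001001001111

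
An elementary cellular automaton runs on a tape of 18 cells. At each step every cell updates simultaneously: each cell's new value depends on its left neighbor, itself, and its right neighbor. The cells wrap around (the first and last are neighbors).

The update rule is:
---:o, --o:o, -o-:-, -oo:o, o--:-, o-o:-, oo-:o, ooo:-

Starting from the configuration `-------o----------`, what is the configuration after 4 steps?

ooooooo--ooooooooo
------o-oo--------
oooooo--oo-ooooooo
-----o-ooo-o------

-----o-ooo-o------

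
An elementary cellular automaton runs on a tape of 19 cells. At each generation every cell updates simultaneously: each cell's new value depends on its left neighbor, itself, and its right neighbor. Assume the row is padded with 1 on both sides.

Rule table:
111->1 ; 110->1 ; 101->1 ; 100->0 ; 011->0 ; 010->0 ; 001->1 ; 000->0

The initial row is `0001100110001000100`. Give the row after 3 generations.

1010101001000100101

0010101010010001001
0101010100100010010
1010101001000100101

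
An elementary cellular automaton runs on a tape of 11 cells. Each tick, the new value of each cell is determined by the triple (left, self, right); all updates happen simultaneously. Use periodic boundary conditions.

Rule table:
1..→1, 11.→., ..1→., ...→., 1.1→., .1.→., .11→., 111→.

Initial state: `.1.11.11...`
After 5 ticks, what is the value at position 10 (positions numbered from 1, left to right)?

.

........1..
.........1.
..........1
1..........
.1.........
position 10 holds .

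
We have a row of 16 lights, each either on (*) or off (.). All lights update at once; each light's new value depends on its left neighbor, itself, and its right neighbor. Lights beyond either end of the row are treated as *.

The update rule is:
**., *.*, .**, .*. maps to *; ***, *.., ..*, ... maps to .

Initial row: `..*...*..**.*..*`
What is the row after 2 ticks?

tick 1: ..*...*..****..*
tick 2: ..*...*..*..*..*

..*...*..*..*..*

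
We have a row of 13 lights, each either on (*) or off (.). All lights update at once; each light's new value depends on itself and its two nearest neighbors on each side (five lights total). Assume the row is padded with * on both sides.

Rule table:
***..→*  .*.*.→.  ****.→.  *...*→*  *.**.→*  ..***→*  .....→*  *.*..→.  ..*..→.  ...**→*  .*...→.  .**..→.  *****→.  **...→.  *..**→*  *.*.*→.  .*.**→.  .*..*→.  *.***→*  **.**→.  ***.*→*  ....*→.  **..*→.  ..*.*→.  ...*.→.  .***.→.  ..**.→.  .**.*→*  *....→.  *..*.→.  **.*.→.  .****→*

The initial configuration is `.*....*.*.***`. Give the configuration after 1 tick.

..........**.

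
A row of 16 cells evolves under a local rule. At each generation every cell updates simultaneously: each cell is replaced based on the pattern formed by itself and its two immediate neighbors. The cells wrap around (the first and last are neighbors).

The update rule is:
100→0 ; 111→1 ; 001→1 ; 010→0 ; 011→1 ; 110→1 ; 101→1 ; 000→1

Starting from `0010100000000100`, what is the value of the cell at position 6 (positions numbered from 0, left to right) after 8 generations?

1101001111111001
1110011111111011
1110111111111111
1111111111111111
1111111111111111  (fixed point — unchanged through generation 8)
position 6 holds 1

1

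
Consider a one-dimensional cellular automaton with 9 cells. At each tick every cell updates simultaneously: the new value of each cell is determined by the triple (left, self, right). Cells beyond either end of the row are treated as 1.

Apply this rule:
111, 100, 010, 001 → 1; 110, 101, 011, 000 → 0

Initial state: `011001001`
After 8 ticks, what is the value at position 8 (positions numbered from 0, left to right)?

0

000111110
101011100
001001011
111111001
111110110
111100000
111010001
110011010
position 8 holds 0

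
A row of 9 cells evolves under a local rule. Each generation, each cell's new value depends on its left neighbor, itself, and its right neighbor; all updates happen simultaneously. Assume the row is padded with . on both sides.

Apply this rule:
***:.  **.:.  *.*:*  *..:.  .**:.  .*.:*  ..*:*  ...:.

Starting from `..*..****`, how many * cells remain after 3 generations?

generation 1: .**.*....
generation 2: *..**....
generation 3: *.*......
count of *: 2

2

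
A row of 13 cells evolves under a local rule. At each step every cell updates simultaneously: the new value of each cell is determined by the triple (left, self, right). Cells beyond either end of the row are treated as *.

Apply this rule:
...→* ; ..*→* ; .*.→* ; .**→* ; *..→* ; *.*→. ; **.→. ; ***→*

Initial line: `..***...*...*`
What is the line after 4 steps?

*..**********

****.********
***..********
**.**********
*..**********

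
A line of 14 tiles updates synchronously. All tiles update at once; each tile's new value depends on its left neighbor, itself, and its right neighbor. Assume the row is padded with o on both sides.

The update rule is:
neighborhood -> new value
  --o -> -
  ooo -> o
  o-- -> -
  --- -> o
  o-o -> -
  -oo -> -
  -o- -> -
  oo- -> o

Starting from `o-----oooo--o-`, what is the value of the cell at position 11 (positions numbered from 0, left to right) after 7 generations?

generation 1: o-ooo--ooo----
generation 2: o--oo---oo-oo-
generation 3: o---o-o--o--o-
generation 4: o-o-----------
generation 5: o---ooooooooo-
generation 6: o-o--oooooooo-
generation 7: o-----ooooooo-
position 11 holds o

o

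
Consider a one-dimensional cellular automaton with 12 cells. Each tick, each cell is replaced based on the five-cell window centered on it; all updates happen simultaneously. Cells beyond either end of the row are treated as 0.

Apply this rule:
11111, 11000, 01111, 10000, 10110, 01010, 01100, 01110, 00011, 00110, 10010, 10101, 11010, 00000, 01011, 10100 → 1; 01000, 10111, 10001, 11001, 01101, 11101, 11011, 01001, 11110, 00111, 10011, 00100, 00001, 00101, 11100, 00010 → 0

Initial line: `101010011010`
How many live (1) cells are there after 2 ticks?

7

tick 1: 011110010110
tick 2: 101000101111
count of 1: 7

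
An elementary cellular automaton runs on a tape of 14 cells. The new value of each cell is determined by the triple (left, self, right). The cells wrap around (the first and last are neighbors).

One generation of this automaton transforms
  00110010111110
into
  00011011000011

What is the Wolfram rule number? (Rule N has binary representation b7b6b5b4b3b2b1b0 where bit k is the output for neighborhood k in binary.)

position 9: 111 → 0  (bit 7 = 0)
position 3: 110 → 1  (bit 6 = 1)
position 7: 101 → 1  (bit 5 = 1)
position 4: 100 → 1  (bit 4 = 1)
position 2: 011 → 0  (bit 3 = 0)
position 6: 010 → 1  (bit 2 = 1)
position 1: 001 → 0  (bit 1 = 0)
position 0: 000 → 0  (bit 0 = 0)
bits b7..b0 = 01110100 = 116

116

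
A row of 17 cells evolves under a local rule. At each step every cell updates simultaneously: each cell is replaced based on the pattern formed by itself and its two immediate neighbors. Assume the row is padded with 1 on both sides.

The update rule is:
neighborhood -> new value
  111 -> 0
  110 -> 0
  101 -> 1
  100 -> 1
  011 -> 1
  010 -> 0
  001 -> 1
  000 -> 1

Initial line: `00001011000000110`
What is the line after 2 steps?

11110110111111101
00001101100000011

00001101100000011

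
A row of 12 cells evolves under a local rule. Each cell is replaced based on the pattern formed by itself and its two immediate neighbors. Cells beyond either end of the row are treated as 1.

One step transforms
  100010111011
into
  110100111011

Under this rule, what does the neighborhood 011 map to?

At position 6 the neighborhood is 011; the next row has 1 there.

1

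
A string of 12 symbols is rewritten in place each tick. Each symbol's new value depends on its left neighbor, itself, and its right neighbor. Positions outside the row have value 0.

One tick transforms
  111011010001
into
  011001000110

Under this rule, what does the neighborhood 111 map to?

At position 1 the neighborhood is 111; the next row has 1 there.

1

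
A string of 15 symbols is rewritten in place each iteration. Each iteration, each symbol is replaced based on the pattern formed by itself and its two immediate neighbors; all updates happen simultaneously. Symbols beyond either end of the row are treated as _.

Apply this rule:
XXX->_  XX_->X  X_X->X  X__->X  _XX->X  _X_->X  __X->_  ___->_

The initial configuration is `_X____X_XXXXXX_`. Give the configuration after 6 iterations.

_XX___XXX____XX
_XXX__X_XX___XX
_X_XX_XXXXX__XX
_XXXXXX___XX_XX
_X____XX__XXXXX
_XX___XXX_X___X

_XX___XXX_X___X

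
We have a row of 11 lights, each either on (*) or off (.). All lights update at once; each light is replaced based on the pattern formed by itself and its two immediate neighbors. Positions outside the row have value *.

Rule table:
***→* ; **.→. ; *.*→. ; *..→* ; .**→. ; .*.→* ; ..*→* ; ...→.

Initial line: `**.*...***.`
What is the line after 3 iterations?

...*.**..**

*..**.*.*..
.**...*.***
...*.**..**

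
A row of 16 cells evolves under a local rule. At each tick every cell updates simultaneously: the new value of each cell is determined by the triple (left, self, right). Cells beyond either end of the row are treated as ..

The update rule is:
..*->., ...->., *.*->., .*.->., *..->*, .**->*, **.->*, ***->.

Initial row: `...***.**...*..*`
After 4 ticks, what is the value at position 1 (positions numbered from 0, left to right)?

.

tick 1: ...*.*.***...*..
tick 2: .......*.**...*.
tick 3: .........***...*
tick 4: .........*.**...
position 1 holds .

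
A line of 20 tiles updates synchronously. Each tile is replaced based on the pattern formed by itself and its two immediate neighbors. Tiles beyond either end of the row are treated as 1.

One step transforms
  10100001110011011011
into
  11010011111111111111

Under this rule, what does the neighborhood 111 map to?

1

At position 8 the neighborhood is 111; the next row has 1 there.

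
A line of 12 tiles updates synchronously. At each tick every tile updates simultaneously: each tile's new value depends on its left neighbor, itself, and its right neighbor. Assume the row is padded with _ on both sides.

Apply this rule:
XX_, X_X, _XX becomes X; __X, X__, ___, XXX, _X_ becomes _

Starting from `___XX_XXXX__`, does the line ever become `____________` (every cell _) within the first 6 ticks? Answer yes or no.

yes

tick 1: ___XXXX__X__
tick 2: ___X__X_____
tick 3: ____________
all cells are _ at tick 3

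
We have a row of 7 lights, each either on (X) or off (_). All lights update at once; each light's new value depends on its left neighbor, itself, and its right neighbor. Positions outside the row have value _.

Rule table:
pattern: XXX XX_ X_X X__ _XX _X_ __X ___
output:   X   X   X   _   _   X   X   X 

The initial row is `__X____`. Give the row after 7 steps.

XX_XX_X

step 1: XXX_XXX
step 2: _XXX_XX
step 3: X_XXX_X
step 4: XX_XXXX
step 5: _XX_XXX
step 6: X_XX_XX
step 7: XX_XX_X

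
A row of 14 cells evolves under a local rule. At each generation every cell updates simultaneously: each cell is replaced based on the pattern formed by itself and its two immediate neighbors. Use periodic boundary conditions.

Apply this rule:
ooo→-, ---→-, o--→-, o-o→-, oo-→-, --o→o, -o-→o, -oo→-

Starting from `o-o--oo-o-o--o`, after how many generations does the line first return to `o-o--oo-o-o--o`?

generation 1: --o-o---o-o-o-
generation 2: -oo-o--oo-o-o-
generation 3: o---o-o---o-o-
generation 4: o--oo-o--oo-o-
generation 5: o-o---o-o---o-
generation 6: o-o--oo-o--oo-
generation 7: o-o-o---o-o---
generation 8: o-o-o--oo-o--o
generation 9: --o-o-o---o-o-
generation 10: -oo-o-o--oo-o-
generation 11: o---o-o-o---o-
generation 12: o--oo-o-o--oo-
generation 13: o-o---o-o-o---
generation 14: o-o--oo-o-o--o

14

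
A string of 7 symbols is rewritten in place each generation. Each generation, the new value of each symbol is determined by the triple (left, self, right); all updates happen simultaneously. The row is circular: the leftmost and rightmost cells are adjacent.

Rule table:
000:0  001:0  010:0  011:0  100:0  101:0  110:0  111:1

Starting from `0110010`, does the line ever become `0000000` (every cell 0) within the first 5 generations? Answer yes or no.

yes

0000000
all cells are 0 at generation 1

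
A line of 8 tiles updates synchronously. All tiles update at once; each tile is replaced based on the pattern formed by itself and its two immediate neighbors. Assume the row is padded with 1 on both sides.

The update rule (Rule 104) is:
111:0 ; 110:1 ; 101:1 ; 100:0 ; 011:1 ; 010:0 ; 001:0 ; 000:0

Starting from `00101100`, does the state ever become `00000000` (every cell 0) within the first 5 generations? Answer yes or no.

yes

00011100
00010100
00001000
00000000
all cells are 0 at generation 4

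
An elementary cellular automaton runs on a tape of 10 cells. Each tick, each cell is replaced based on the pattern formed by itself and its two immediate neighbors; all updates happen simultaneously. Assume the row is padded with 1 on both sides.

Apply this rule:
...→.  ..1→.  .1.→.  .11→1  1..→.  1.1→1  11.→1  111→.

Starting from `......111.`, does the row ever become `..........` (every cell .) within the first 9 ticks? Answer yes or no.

yes

tick 1: ......1.11
tick 2: .......11.
tick 3: .......111
tick 4: .......1..
tick 5: ..........
all cells are . at tick 5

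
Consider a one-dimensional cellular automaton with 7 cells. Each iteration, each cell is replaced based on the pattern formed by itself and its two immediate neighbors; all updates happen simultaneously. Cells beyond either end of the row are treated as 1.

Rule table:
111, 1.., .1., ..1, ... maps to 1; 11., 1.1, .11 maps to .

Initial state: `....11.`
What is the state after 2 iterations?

111.111

1111...
111.111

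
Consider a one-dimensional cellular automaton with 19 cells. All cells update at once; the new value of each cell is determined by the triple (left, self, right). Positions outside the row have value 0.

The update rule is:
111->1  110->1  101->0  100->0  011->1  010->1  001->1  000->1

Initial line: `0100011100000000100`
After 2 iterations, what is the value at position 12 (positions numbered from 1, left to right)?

1101111101111111101
1101111101111111101
position 12 holds 1

1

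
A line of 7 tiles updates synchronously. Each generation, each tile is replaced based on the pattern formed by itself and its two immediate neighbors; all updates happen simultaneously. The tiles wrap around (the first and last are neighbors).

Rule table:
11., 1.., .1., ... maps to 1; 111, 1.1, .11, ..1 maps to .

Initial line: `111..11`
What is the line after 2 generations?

..11...
1..1111

1..1111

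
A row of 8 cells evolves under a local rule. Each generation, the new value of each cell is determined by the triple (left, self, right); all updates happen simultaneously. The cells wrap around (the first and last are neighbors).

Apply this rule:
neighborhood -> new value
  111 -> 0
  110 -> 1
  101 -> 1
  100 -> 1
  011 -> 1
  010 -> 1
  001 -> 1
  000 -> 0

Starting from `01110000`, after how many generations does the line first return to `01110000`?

6

11011000
11111101
00000111
10001101
11011111
01110000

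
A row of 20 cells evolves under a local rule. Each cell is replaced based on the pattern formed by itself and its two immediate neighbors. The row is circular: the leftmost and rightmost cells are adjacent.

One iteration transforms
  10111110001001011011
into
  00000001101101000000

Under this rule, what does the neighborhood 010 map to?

At position 10 the neighborhood is 010; the next row has 1 there.

1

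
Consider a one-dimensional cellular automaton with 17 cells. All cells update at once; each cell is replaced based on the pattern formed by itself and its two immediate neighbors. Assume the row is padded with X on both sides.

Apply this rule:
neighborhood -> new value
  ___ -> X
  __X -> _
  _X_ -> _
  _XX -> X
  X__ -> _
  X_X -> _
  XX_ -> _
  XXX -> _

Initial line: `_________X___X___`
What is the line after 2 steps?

_X_______X___X___

_XXXXXXX___X___X_
_X_______X___X___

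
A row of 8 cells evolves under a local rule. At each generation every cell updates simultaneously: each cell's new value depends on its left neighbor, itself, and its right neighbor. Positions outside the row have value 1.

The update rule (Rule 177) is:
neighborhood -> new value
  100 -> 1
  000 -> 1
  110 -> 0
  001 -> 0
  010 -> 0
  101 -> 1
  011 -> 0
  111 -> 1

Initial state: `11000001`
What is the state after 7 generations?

generation 1: 10111100
generation 2: 01011010
generation 3: 10100101
generation 4: 01010010
generation 5: 10101001
generation 6: 01010100
generation 7: 10101010

10101010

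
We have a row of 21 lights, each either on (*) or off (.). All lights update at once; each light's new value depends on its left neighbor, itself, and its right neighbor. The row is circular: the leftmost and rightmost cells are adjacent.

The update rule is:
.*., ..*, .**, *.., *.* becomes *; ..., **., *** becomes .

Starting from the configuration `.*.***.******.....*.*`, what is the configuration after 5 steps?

.**.**..***.**..**..*

****..**.....*...****
....***.*...***.**...
...**..***.**..**.*..
..**.***..**.***.***.
.**.**..***.**..**..*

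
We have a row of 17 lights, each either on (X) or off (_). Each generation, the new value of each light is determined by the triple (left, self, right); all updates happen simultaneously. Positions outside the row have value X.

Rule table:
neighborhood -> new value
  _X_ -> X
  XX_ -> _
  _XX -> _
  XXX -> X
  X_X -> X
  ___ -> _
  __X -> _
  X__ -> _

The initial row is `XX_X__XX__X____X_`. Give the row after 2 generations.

X_XX______X____XX
_X________X_____X

_X________X_____X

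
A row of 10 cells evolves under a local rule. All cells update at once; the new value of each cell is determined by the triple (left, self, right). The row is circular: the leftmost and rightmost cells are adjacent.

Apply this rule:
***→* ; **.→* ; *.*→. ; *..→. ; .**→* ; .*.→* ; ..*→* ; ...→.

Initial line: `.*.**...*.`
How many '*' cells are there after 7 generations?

**.**..**.
**.**.***.
**.**.***.  (fixed point — unchanged through generation 7)
count of *: 7

7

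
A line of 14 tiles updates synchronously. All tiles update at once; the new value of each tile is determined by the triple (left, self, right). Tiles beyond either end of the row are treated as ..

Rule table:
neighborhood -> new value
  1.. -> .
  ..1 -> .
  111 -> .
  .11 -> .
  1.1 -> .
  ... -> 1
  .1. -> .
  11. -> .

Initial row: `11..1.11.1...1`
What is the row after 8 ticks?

1111111111...1

tick 1: ...........1..
tick 2: 1111111111...1
tick 3: ...........1..  (repeats tick 1; period 2)
tick 8: 1111111111...1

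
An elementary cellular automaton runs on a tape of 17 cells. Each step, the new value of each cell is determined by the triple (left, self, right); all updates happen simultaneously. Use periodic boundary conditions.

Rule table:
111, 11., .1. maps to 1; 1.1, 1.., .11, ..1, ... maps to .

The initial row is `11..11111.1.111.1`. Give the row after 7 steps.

.1......1.1...1..

11...1111.1..11..
.1....111.1...1..
.1.....11.1...1..
.1......1.1...1..
.1......1.1...1..  (fixed point — unchanged through step 7)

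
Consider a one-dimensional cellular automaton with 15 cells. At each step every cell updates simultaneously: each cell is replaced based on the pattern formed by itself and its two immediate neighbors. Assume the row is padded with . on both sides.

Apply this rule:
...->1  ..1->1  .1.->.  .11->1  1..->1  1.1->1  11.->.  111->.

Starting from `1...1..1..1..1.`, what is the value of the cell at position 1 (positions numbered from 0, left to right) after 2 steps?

.111.11.11.11.1
11..11.11.11.1.
position 1 holds 1

1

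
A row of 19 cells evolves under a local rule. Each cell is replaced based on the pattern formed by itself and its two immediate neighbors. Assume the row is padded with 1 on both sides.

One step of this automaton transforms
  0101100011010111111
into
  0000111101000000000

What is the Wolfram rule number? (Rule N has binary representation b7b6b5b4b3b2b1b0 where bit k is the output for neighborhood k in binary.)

position 14: 111 → 0  (bit 7 = 0)
position 4: 110 → 1  (bit 6 = 1)
position 0: 101 → 0  (bit 5 = 0)
position 5: 100 → 1  (bit 4 = 1)
position 3: 011 → 0  (bit 3 = 0)
position 1: 010 → 0  (bit 2 = 0)
position 7: 001 → 1  (bit 1 = 1)
position 6: 000 → 1  (bit 0 = 1)
bits b7..b0 = 01010011 = 83

83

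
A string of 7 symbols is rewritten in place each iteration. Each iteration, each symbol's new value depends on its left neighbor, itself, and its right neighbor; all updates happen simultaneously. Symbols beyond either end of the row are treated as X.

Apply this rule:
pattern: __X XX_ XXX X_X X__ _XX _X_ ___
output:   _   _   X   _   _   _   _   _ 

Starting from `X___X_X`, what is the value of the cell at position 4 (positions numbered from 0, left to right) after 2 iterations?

_

_______
_______
position 4 holds _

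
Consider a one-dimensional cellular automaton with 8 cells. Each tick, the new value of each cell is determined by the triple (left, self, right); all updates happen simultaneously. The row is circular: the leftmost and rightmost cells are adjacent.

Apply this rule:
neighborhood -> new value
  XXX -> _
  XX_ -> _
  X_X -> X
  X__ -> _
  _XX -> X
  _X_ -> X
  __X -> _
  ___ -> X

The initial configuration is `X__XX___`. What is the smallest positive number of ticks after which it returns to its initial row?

X__X__X_
X__X__XX
___X__X_
XX_X__X_
X_XX__XX
_XX___X_
_X__X_X_
_X__XXX_
_X__X___
_X__X_XX
XX__XXX_
X___X__X
__X_X__X
__XXX__X
__X____X
__X_XX_X
__XXX_XX
__X__XX_
X_X__X__
XXX__X__
X____X__
X_XX_X__
XXX_XX__
X__XX___

24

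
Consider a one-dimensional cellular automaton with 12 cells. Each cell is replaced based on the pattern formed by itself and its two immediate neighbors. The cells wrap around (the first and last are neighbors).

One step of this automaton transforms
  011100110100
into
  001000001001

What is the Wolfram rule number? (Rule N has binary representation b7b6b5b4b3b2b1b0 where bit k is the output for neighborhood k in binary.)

position 2: 111 → 1  (bit 7 = 1)
position 3: 110 → 0  (bit 6 = 0)
position 8: 101 → 1  (bit 5 = 1)
position 4: 100 → 0  (bit 4 = 0)
position 1: 011 → 0  (bit 3 = 0)
position 9: 010 → 0  (bit 2 = 0)
position 0: 001 → 0  (bit 1 = 0)
position 11: 000 → 1  (bit 0 = 1)
bits b7..b0 = 10100001 = 161

161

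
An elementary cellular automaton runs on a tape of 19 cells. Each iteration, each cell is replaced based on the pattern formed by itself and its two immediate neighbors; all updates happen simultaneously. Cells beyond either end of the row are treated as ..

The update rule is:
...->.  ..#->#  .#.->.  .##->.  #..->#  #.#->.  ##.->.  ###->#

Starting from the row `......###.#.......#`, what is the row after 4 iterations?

..#.....#...#...#..

iteration 1: .....#.#...#.....#.
iteration 2: ....#...#.#.#...#.#
iteration 3: ...#.#.#.....#.#...
iteration 4: ..#.....#...#...#..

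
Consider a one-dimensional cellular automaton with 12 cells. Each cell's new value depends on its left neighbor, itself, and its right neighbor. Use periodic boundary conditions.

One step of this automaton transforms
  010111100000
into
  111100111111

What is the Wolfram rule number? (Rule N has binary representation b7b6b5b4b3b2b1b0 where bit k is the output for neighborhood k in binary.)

position 4: 111 → 0  (bit 7 = 0)
position 6: 110 → 1  (bit 6 = 1)
position 2: 101 → 1  (bit 5 = 1)
position 7: 100 → 1  (bit 4 = 1)
position 3: 011 → 1  (bit 3 = 1)
position 1: 010 → 1  (bit 2 = 1)
position 0: 001 → 1  (bit 1 = 1)
position 8: 000 → 1  (bit 0 = 1)
bits b7..b0 = 01111111 = 127

127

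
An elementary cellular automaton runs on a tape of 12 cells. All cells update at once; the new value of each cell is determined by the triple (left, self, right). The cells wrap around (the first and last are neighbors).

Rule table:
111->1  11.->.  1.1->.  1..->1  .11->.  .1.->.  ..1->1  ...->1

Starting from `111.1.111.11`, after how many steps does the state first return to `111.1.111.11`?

4

step 1: 11.....1...1
step 2: 1.11111.111.
step 3: ...111...1..
step 4: 111.1.111.11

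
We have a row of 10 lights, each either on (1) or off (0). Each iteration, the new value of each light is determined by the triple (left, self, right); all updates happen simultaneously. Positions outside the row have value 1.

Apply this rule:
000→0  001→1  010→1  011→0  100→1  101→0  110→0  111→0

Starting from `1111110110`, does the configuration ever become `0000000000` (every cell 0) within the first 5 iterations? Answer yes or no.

0000000000
all cells are 0 at iteration 1

yes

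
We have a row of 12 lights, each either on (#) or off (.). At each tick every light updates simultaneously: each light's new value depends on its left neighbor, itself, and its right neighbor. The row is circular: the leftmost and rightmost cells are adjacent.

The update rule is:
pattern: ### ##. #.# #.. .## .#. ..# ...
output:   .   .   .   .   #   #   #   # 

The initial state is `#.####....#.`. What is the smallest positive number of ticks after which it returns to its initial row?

12

#.#....####.
#.#.####....
#.#.#....###
..#.#.####..
###.#.#....#
....#.#.####
.####.#.#...
##....#.#.##
...####.#.#.
####....#.#.
#....####.#.
#.####....#.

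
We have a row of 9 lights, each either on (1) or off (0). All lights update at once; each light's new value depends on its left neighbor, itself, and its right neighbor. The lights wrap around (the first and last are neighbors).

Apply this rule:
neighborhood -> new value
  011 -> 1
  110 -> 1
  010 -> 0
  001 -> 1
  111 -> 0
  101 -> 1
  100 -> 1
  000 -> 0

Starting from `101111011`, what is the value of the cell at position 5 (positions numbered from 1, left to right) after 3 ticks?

0

111001110
101111011  (repeats tick 0; period 2)
tick 3: 111001110
position 5 holds 0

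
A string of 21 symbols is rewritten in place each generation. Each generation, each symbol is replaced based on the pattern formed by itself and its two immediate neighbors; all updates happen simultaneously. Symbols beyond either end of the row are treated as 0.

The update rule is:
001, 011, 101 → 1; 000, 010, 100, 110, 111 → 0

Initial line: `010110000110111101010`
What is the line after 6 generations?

101100001101100010100
011000011011000101000
110000110110001010000
100001101100010100000
000011011000101000000
000110110001010000000

000110110001010000000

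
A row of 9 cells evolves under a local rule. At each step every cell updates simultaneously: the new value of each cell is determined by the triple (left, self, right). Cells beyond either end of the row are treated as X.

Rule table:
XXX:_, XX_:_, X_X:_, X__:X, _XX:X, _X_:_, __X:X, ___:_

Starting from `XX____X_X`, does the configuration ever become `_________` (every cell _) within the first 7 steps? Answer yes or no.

no

__X__X__X
XX_XX_XXX
___X__X__
X_X_XX_XX
____X__X_
X__X_XX__
_XX__X_XX
step 7 is _XX__X_XX, still not uniform _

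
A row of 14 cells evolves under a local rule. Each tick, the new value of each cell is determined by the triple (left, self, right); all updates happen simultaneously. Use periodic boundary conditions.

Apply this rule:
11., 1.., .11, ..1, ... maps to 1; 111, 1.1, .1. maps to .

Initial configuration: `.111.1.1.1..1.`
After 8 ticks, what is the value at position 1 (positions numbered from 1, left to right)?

.

tick 1: 11.1......11.1
tick 2: .1..11111111.1
tick 3: ..111......1..
tick 4: 111.1111111.11
tick 5: ..1.1.....1.1.
tick 6: 11...11111...1
tick 7: .11111...11111
tick 8: .1...11111...1
position 1 holds .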